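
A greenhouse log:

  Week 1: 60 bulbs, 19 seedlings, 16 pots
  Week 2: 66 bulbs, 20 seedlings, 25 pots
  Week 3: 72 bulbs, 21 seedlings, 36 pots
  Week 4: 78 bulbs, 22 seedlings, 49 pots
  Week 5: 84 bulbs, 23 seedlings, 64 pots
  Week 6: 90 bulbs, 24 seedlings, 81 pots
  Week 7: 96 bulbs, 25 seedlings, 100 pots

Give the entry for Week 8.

102 bulbs, 26 seedlings, 121 pots

Bulbs: 60, 66, 72, 78, 84, 90, 96 → 102 (+6 each step).
Seedlings: 19, 20, 21, 22, 23, 24, 25 → 26 (+1 each step).
For the pots, perfect squares: 4², 5², 6², …: 16, 25, 36, 49, 64, 81, 100 → 121.
Combining the parts gives 102 bulbs, 26 seedlings, 121 pots.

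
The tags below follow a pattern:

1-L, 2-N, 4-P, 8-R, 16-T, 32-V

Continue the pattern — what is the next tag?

64-X

First component: ×2 each step, so 1, 2, 4, 8, 16, 32 → 64.
For the letter, letters move forward 2 places in the alphabet: L, N, P, R, T, V → X.
Combining the parts gives 64-X.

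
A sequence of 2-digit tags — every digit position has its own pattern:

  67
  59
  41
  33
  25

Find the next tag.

17

First digit: −1 each step, mod 10; 6, 5, 4, 3, 2 → 1.
Second digit: +2 each step, mod 10; 7, 9, 1, 3, 5 → 7.
So the next tag is 17.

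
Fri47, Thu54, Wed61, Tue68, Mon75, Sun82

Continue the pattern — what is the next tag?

Sat89

Day goes Fri, Thu, Wed, Tue, Mon, Sun → Sat (runs backward through the weekdays Mon→Sun).
Second component: +7 each step, so 47, 54, 61, 68, 75, 82 → 89.
So the next tag is Sat89.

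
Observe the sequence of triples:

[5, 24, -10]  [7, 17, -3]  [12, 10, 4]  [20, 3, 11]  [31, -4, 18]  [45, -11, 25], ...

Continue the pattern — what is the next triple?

[62, -18, 32]

First value — differences are 2, 5, 8, … (increasing by 3 each time): 5, 7, 12, 20, 31, 45 → 62.
Second value: 24, 17, 10, 3, -4, -11 → -18 (−7 each step).
Third value: -10, -3, 4, 11, 18, 25 → 32 (+7 each step).
Combining the parts gives [62, -18, 32].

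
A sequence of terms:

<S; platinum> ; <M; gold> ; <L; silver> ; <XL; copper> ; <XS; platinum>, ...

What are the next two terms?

<S; gold>, <M; silver>

Size — runs through clothing sizes XS→XL: S, M, L, XL, XS → S → M.
Metal goes platinum, gold, silver, copper, platinum → gold → silver (repeats platinum → gold → silver → copper).
Putting the parts together: <S; gold> and then <M; silver>.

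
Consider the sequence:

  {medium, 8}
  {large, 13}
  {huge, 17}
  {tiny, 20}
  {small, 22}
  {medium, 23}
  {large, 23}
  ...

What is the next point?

{huge, 22}

Size — repeats medium → large → huge → tiny → small: medium, large, huge, tiny, small, medium, large → huge.
For the second coordinate, differences are 5, 4, 3, … (decreasing by 1 each time): 8, 13, 17, 20, 22, 23, 23 → 22.
Combining the parts gives {huge, 22}.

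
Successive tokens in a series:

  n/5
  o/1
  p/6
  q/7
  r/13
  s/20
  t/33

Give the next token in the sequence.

u/53

Letter: n, o, p, q, r, s, t → u (letters move forward 1 place in the alphabet).
Second component: each term is the sum of the two before it; 5, 1, 6, 7, 13, 20, 33 → 53.
Putting it together: u/53.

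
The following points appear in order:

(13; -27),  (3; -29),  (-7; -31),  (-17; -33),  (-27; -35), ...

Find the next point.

First slot goes 13, 3, -7, -17, -27 → -37 (−10 each step).
Second slot: -27, -29, -31, -33, -35 → -37 (−2 each step).
So the next point is (-37; -37).

(-37; -37)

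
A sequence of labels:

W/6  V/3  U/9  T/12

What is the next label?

For the letter, letters move back 1 place in the alphabet: W, V, U, T → S.
Second component: each term is the sum of the two before it; 6, 3, 9, 12 → 21.
Putting it together: S/21.

S/21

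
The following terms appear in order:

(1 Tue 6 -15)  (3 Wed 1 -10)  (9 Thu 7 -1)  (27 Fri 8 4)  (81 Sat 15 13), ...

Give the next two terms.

First slot — ×3 each step: 1, 3, 9, 27, 81 → 243 → 729.
For the day, runs through the weekdays Mon→Sun: Tue, Wed, Thu, Fri, Sat → Sun → Mon.
Third slot: each term is the sum of the two before it, so 6, 1, 7, 8, 15 → 23 → 38.
For the fourth slot, alternating steps +5, +9, +5, +9, …: -15, -10, -1, 4, 13 → 18 → 27.
Putting the parts together: (243 Sun 23 18) and then (729 Mon 38 27).

(243 Sun 23 18), (729 Mon 38 27)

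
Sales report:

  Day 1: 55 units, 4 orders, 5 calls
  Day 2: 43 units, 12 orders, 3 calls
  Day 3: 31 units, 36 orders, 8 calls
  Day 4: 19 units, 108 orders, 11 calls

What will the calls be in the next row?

Units: −12 each step; 55, 43, 31, 19 → 7.
Orders goes 4, 12, 36, 108 → 324 (×3 each step).
Calls goes 5, 3, 8, 11 → 19 (each term is the sum of the two before it).

19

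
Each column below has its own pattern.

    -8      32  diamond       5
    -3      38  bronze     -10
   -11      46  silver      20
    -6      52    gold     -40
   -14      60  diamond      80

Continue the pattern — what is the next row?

First component — alternating steps +5, −8, +5, −8, …: -8, -3, -11, -6, -14 → -9.
Second component — alternating steps +6, +8, +6, +8, …: 32, 38, 46, 52, 60 → 66.
Rank: repeats diamond → bronze → silver → gold, so diamond, bronze, silver, gold, diamond → bronze.
Fourth component: 5, -10, 20, -40, 80 → -160 (×(-2) each step).
Putting it together: -9  66  bronze  -160.

-9  66  bronze  -160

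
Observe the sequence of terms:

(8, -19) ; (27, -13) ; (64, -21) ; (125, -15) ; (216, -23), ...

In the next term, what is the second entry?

-17

For the second entry, alternating steps +6, −8, +6, −8, …: -19, -13, -21, -15, -23 → -17.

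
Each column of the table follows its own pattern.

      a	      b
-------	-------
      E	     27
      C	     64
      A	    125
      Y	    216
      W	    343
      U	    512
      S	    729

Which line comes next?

Column a goes E, C, A, Y, W, U, S → Q (letters move back 2 places in the alphabet, wrapping A→Z).
Column b: 27, 64, 125, 216, 343, 512, 729 → 1000 (perfect cubes: 3³, 4³, 5³, …).
Putting it together: Q  1000.

Q  1000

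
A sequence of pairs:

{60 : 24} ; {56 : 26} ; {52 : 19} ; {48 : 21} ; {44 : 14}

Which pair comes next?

{40 : 16}

First component: 60, 56, 52, 48, 44 → 40 (−4 each step).
For the second component, alternating steps +2, −7, +2, −7, …: 24, 26, 19, 21, 14 → 16.
Putting it together: {40 : 16}.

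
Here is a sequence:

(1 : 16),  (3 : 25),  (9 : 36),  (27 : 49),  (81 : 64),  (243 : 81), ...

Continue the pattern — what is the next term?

First value goes 1, 3, 9, 27, 81, 243 → 729 (×3 each step).
Second value: 16, 25, 36, 49, 64, 81 → 100 (perfect squares: 4², 5², 6², …).
Combining the parts gives (729 : 100).

(729 : 100)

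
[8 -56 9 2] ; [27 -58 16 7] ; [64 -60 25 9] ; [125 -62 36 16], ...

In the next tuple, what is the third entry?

Third entry: perfect squares: 3², 4², 5², …; 9, 16, 25, 36 → 49.

49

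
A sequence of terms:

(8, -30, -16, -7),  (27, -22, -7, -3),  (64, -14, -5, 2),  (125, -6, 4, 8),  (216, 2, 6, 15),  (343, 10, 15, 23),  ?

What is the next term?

First part: 8, 27, 64, 125, 216, 343 → 512 (perfect cubes: 2³, 3³, 4³, …).
Second part — +8 each step: -30, -22, -14, -6, 2, 10 → 18.
For the third part, alternating steps +9, +2, +9, +2, …: -16, -7, -5, 4, 6, 15 → 17.
Fourth part: differences are 4, 5, 6, … (increasing by 1 each time); -7, -3, 2, 8, 15, 23 → 32.
Combining the parts gives (512, 18, 17, 32).

(512, 18, 17, 32)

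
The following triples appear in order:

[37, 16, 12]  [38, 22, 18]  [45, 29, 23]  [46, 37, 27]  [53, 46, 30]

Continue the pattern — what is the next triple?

First coordinate goes 37, 38, 45, 46, 53 → 54 (alternating steps +1, +7, +1, +7, …).
Second coordinate: differences are 6, 7, 8, … (increasing by 1 each time), so 16, 22, 29, 37, 46 → 56.
Third coordinate: differences are 6, 5, 4, … (decreasing by 1 each time); 12, 18, 23, 27, 30 → 32.
Putting it together: [54, 56, 32].

[54, 56, 32]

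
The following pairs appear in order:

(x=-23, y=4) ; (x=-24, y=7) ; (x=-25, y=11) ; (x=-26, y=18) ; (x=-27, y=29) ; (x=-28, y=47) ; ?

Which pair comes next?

X: −1 each step, so -23, -24, -25, -26, -27, -28 → -29.
Y: each term is the sum of the two before it; 4, 7, 11, 18, 29, 47 → 76.
Combining the parts gives (x=-29, y=76).

(x=-29, y=76)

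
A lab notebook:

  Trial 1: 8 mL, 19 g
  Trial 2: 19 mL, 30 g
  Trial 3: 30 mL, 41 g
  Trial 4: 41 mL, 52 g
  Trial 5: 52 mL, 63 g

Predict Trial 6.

ML: +11 each step; 8, 19, 30, 41, 52 → 63.
G: 19, 30, 41, 52, 63 → 74 (+11 each step).
Combining the parts gives 63 mL, 74 g.

63 mL, 74 g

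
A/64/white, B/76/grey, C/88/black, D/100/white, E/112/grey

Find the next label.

F/124/black

For the letter, letters move forward 1 place in the alphabet: A, B, C, D, E → F.
Second component: 64, 76, 88, 100, 112 → 124 (+12 each step).
Shade: repeats white → grey → black; white, grey, black, white, grey → black.
Combining the parts gives F/124/black.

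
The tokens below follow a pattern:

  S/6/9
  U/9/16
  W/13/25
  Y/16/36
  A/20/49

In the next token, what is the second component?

23

Second component goes 6, 9, 13, 16, 20 → 23 (alternating steps +3, +4, +3, +4, …).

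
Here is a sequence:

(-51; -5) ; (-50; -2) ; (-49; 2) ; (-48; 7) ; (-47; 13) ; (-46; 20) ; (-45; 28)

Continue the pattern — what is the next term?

First part — +1 each step: -51, -50, -49, -48, -47, -46, -45 → -44.
Second part — differences are 3, 4, 5, … (increasing by 1 each time): -5, -2, 2, 7, 13, 20, 28 → 37.
So the next term is (-44; 37).

(-44; 37)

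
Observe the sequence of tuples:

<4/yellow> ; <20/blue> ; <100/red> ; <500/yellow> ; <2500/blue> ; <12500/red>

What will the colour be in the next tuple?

yellow

Colour — repeats yellow → blue → red: yellow, blue, red, yellow, blue, red → yellow.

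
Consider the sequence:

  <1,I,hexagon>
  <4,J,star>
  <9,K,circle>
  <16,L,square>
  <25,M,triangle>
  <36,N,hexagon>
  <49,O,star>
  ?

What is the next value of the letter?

Letter: letters move forward 1 place in the alphabet, so I, J, K, L, M, N, O → P.

P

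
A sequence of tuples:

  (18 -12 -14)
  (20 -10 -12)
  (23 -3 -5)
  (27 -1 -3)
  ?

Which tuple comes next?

(32 6 4)

For the first part, differences are 2, 3, 4, … (increasing by 1 each time): 18, 20, 23, 27 → 32.
Second part: alternating steps +2, +7, +2, +7, …, so -12, -10, -3, -1 → 6.
For the third part, always 2 less than the second part: -14, -12, -5, -3 → 4.
Combining the parts gives (32 6 4).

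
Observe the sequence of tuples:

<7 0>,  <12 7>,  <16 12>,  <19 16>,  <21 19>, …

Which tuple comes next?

<22 21>

For the first component, differences are 5, 4, 3, … (decreasing by 1 each time): 7, 12, 16, 19, 21 → 22.
Second component goes 0, 7, 12, 16, 19 → 21 (always the previous value of the first component).
Combining the parts gives <22 21>.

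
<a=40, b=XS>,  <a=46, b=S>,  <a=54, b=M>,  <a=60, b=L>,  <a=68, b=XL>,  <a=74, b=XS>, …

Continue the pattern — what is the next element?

<a=82, b=S>

A — alternating steps +6, +8, +6, +8, …: 40, 46, 54, 60, 68, 74 → 82.
B: repeats XS → S → M → L → XL, so XS, S, M, L, XL, XS → S.
So the next element is <a=82, b=S>.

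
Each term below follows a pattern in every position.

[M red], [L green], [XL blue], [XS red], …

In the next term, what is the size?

S

Size: M, L, XL, XS → S (runs through clothing sizes XS→XL).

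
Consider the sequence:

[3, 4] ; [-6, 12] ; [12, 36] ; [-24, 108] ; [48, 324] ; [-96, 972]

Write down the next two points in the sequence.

[192, 2916], [-384, 8748]

First slot — ×(-2) each step: 3, -6, 12, -24, 48, -96 → 192 → -384.
Second slot goes 4, 12, 36, 108, 324, 972 → 2916 → 8748 (×3 each step).
So the next two points are [192, 2916] and [-384, 8748].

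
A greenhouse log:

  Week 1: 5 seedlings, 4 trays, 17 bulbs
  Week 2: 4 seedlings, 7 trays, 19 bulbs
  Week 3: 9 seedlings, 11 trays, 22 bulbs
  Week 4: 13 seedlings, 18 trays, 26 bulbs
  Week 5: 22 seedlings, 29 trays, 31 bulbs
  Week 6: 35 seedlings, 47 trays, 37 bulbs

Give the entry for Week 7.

Seedlings: each term is the sum of the two before it; 5, 4, 9, 13, 22, 35 → 57.
For the trays, each term is the sum of the two before it: 4, 7, 11, 18, 29, 47 → 76.
Bulbs goes 17, 19, 22, 26, 31, 37 → 44 (differences are 2, 3, 4, … (increasing by 1 each time)).
So the next record is 57 seedlings, 76 trays, 44 bulbs.

57 seedlings, 76 trays, 44 bulbs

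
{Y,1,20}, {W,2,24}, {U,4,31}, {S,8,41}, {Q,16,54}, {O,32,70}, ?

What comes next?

{M,64,89}

Letter: letters move back 2 places in the alphabet, so Y, W, U, S, Q, O → M.
For the second slot, ×2 each step: 1, 2, 4, 8, 16, 32 → 64.
Third slot: differences are 4, 7, 10, … (increasing by 3 each time), so 20, 24, 31, 41, 54, 70 → 89.
Putting it together: {M,64,89}.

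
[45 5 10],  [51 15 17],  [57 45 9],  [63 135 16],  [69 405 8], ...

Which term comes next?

First entry — +6 each step: 45, 51, 57, 63, 69 → 75.
For the second entry, ×3 each step: 5, 15, 45, 135, 405 → 1215.
Third entry: alternating steps +7, −8, +7, −8, …, so 10, 17, 9, 16, 8 → 15.
So the next term is [75 1215 15].

[75 1215 15]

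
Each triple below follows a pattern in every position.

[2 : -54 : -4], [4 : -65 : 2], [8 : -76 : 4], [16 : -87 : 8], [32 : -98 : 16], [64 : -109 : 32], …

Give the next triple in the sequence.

[128 : -120 : 64]

First component: ×2 each step, so 2, 4, 8, 16, 32, 64 → 128.
For the second component, −11 each step: -54, -65, -76, -87, -98, -109 → -120.
Third component — always the previous value of the first component: -4, 2, 4, 8, 16, 32 → 64.
Putting it together: [128 : -120 : 64].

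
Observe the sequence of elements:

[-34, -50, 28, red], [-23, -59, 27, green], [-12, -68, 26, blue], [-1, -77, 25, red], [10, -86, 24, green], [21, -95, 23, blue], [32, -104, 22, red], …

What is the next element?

First coordinate: +11 each step, so -34, -23, -12, -1, 10, 21, 32 → 43.
For the second coordinate, −9 each step: -50, -59, -68, -77, -86, -95, -104 → -113.
For the third coordinate, −1 each step: 28, 27, 26, 25, 24, 23, 22 → 21.
Colour: repeats red → green → blue, so red, green, blue, red, green, blue, red → green.
So the next element is [43, -113, 21, green].

[43, -113, 21, green]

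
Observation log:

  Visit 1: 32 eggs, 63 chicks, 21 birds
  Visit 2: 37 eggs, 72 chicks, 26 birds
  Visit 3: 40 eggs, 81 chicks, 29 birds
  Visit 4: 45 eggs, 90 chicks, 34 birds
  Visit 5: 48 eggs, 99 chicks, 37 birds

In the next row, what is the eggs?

53

Eggs goes 32, 37, 40, 45, 48 → 53 (alternating steps +5, +3, +5, +3, …).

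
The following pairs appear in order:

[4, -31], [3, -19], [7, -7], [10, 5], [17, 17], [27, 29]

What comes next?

For the first part, each term is the sum of the two before it: 4, 3, 7, 10, 17, 27 → 44.
Second part: +12 each step; -31, -19, -7, 5, 17, 29 → 41.
Putting it together: [44, 41].

[44, 41]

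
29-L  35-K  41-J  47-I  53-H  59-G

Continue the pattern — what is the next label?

First component: +6 each step; 29, 35, 41, 47, 53, 59 → 65.
Letter: letters move back 1 place in the alphabet; L, K, J, I, H, G → F.
Combining the parts gives 65-F.

65-F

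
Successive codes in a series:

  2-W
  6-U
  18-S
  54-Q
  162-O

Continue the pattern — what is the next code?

486-M

First component: ×3 each step; 2, 6, 18, 54, 162 → 486.
For the letter, letters move back 2 places in the alphabet: W, U, S, Q, O → M.
Putting it together: 486-M.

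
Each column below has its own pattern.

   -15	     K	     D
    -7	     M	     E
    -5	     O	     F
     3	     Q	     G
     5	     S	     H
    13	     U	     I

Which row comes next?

First component — alternating steps +8, +2, +8, +2, …: -15, -7, -5, 3, 5, 13 → 15.
First letter: letters move forward 2 places in the alphabet; K, M, O, Q, S, U → W.
Second letter — letters move forward 1 place in the alphabet: D, E, F, G, H, I → J.
Combining the parts gives 15  W  J.

15  W  J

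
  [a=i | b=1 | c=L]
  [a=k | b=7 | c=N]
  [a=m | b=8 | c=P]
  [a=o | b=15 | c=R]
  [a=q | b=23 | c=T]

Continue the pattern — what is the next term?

[a=s | b=38 | c=V]

A: letters move forward 2 places in the alphabet; i, k, m, o, q → s.
For the b, each term is the sum of the two before it: 1, 7, 8, 15, 23 → 38.
C goes L, N, P, R, T → V (letters move forward 2 places in the alphabet).
Combining the parts gives [a=s | b=38 | c=V].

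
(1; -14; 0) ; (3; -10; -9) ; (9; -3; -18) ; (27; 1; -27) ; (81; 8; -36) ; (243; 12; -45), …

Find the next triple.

(729; 19; -54)

First component: ×3 each step, so 1, 3, 9, 27, 81, 243 → 729.
Second component: alternating steps +4, +7, +4, +7, …; -14, -10, -3, 1, 8, 12 → 19.
Third component: −9 each step; 0, -9, -18, -27, -36, -45 → -54.
So the next triple is (729; 19; -54).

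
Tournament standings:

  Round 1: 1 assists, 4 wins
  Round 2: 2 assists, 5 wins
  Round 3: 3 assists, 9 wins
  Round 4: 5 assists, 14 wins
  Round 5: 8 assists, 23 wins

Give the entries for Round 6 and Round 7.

For the assists, each term is the sum of the two before it: 1, 2, 3, 5, 8 → 13 → 21.
Wins: each term is the sum of the two before it, so 4, 5, 9, 14, 23 → 37 → 60.
Putting the parts together: 13 assists, 37 wins and then 21 assists, 60 wins.

13 assists, 37 wins; 21 assists, 60 wins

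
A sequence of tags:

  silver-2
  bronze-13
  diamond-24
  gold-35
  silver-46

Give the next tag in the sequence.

Rank: repeats silver → bronze → diamond → gold; silver, bronze, diamond, gold, silver → bronze.
Second component: +11 each step; 2, 13, 24, 35, 46 → 57.
So the next tag is bronze-57.

bronze-57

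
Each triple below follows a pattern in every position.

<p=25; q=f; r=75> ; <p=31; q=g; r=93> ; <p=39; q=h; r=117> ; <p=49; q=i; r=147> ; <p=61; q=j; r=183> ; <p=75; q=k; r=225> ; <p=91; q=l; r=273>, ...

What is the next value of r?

P: differences are 6, 8, 10, … (increasing by 2 each time); 25, 31, 39, 49, 61, 75, 91 → 109.
R: 75, 93, 117, 147, 183, 225, 273 → 327 (always 3 × the p).

327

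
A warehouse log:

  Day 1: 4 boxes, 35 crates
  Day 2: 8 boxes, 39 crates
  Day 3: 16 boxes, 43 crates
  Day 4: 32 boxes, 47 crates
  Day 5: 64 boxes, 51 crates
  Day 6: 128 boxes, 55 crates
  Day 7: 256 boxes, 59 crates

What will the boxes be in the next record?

Boxes goes 4, 8, 16, 32, 64, 128, 256 → 512 (×2 each step).

512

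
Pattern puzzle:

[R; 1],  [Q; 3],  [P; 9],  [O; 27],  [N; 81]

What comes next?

[M; 243]

Letter: letters move back 1 place in the alphabet; R, Q, P, O, N → M.
For the second slot, ×3 each step: 1, 3, 9, 27, 81 → 243.
Putting it together: [M; 243].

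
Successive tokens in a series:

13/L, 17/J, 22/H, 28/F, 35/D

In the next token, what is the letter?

Letter goes L, J, H, F, D → B (letters move back 2 places in the alphabet).

B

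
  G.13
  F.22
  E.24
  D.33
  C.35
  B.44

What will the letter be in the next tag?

Letter — letters move back 1 place in the alphabet: G, F, E, D, C, B → A.

A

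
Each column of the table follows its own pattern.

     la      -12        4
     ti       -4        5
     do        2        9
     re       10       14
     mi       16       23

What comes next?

Note goes la, ti, do, re, mi → fa (runs through the solfège scale do→ti).
Second component — alternating steps +8, +6, +8, +6, …: -12, -4, 2, 10, 16 → 24.
Third component: each term is the sum of the two before it, so 4, 5, 9, 14, 23 → 37.
Putting it together: fa  24  37.

fa  24  37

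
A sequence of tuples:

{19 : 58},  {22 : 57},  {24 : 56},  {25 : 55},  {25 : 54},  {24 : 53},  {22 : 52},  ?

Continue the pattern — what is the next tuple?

{19 : 51}

First coordinate goes 19, 22, 24, 25, 25, 24, 22 → 19 (differences are 3, 2, 1, … (decreasing by 1 each time)).
Second coordinate goes 58, 57, 56, 55, 54, 53, 52 → 51 (−1 each step).
Putting it together: {19 : 51}.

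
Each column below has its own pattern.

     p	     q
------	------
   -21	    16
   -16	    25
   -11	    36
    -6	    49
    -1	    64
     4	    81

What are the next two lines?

9  100; 14  121

For the column p, +5 each step: -21, -16, -11, -6, -1, 4 → 9 → 14.
Column q — perfect squares: 4², 5², 6², …: 16, 25, 36, 49, 64, 81 → 100 → 121.
Putting the parts together: 9  100 and then 14  121.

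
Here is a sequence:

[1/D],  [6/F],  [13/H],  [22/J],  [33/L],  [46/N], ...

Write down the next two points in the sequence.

[61/P], [78/R]

First entry: 1, 6, 13, 22, 33, 46 → 61 → 78 (differences are 5, 7, 9, … (increasing by 2 each time)).
Letter goes D, F, H, J, L, N → P → R (letters move forward 2 places in the alphabet).
So the next two points are [61/P] and [78/R].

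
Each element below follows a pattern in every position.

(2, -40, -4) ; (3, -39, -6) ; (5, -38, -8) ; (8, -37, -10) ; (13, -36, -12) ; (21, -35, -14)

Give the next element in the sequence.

First entry: each term is the sum of the two before it, so 2, 3, 5, 8, 13, 21 → 34.
Second entry: -40, -39, -38, -37, -36, -35 → -34 (+1 each step).
Third entry: −2 each step, so -4, -6, -8, -10, -12, -14 → -16.
Putting it together: (34, -34, -16).

(34, -34, -16)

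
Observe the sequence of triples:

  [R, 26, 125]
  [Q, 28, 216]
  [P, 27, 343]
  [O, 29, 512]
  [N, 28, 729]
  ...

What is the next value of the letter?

M

Letter goes R, Q, P, O, N → M (letters move back 1 place in the alphabet).
Second coordinate: 26, 28, 27, 29, 28 → 30 (alternating steps +2, −1, +2, −1, …).
Third coordinate — perfect cubes: 5³, 6³, 7³, …: 125, 216, 343, 512, 729 → 1000.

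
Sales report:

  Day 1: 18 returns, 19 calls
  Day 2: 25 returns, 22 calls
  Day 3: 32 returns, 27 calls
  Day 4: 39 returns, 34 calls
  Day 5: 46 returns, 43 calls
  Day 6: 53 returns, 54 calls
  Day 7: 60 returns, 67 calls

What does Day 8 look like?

67 returns, 82 calls

Returns — +7 each step: 18, 25, 32, 39, 46, 53, 60 → 67.
Calls: 19, 22, 27, 34, 43, 54, 67 → 82 (differences are 3, 5, 7, … (increasing by 2 each time)).
Combining the parts gives 67 returns, 82 calls.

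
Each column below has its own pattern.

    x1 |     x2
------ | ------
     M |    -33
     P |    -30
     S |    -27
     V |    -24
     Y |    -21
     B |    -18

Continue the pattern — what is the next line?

Column x1: letters move forward 3 places in the alphabet, wrapping Z→A, so M, P, S, V, Y, B → E.
Column x2: -33, -30, -27, -24, -21, -18 → -15 (+3 each step).
Combining the parts gives E  -15.

E  -15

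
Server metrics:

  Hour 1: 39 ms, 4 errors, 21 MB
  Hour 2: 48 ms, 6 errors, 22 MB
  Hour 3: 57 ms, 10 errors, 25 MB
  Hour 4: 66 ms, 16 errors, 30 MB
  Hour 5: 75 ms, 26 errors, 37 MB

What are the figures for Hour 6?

84 ms, 42 errors, 46 MB

Ms — +9 each step: 39, 48, 57, 66, 75 → 84.
Errors goes 4, 6, 10, 16, 26 → 42 (each term is the sum of the two before it).
For the MB, differences are 1, 3, 5, … (increasing by 2 each time): 21, 22, 25, 30, 37 → 46.
So the next line is 84 ms, 42 errors, 46 MB.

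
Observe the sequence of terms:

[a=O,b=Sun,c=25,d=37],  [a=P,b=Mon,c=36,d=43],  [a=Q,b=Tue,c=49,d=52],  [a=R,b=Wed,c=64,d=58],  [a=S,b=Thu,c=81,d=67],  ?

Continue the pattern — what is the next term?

[a=T,b=Fri,c=100,d=73]

A: letters move forward 1 place in the alphabet; O, P, Q, R, S → T.
B goes Sun, Mon, Tue, Wed, Thu → Fri (runs through the weekdays Mon→Sun).
For the c, perfect squares: 5², 6², 7², …: 25, 36, 49, 64, 81 → 100.
D goes 37, 43, 52, 58, 67 → 73 (alternating steps +6, +9, +6, +9, …).
Combining the parts gives [a=T,b=Fri,c=100,d=73].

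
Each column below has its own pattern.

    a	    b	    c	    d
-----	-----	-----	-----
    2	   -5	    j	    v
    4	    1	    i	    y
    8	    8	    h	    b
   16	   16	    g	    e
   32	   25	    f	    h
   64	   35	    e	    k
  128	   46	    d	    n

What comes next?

256  58  c  q

Column a — ×2 each step: 2, 4, 8, 16, 32, 64, 128 → 256.
Column b: -5, 1, 8, 16, 25, 35, 46 → 58 (differences are 6, 7, 8, … (increasing by 1 each time)).
Column c — letters move back 1 place in the alphabet: j, i, h, g, f, e, d → c.
Column d: letters move forward 3 places in the alphabet, wrapping Z→A; v, y, b, e, h, k, n → q.
Combining the parts gives 256  58  c  q.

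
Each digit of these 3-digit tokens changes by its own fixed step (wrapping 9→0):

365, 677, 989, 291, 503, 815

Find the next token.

First digit — +3 each step, mod 10: 3, 6, 9, 2, 5, 8 → 1.
Second digit: 6, 7, 8, 9, 0, 1 → 2 (+1 each step, mod 10).
Third digit: 5, 7, 9, 1, 3, 5 → 7 (+2 each step, mod 10).
Putting it together: 127.

127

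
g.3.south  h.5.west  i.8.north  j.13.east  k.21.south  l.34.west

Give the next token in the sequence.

Letter — letters move forward 1 place in the alphabet: g, h, i, j, k, l → m.
Second component: 3, 5, 8, 13, 21, 34 → 55 (each term is the sum of the two before it).
For the direction, repeats south → west → north → east: south, west, north, east, south, west → north.
So the next token is m.55.north.

m.55.north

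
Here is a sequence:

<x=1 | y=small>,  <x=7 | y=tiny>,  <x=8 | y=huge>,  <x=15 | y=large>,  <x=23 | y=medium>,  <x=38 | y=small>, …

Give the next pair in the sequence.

For the x, each term is the sum of the two before it: 1, 7, 8, 15, 23, 38 → 61.
Y: repeats small → tiny → huge → large → medium; small, tiny, huge, large, medium, small → tiny.
So the next pair is <x=61 | y=tiny>.

<x=61 | y=tiny>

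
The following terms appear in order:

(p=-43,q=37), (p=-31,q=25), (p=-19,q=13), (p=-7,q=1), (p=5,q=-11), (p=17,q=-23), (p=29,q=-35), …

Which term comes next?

(p=41,q=-47)

For the p, +12 each step: -43, -31, -19, -7, 5, 17, 29 → 41.
Q: together with the p always sums to -6, so 37, 25, 13, 1, -11, -23, -35 → -47.
Combining the parts gives (p=41,q=-47).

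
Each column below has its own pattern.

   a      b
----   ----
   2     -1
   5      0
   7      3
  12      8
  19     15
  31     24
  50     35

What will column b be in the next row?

Column b goes -1, 0, 3, 8, 15, 24, 35 → 48 (differences are 1, 3, 5, … (increasing by 2 each time)).

48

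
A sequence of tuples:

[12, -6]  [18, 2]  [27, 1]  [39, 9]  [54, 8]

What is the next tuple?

[72, 16]

First slot goes 12, 18, 27, 39, 54 → 72 (differences are 6, 9, 12, … (increasing by 3 each time)).
Second slot: alternating steps +8, −1, +8, −1, …; -6, 2, 1, 9, 8 → 16.
Combining the parts gives [72, 16].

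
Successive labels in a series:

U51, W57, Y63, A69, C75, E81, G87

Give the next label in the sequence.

I93

Letter: U, W, Y, A, C, E, G → I (letters move forward 2 places in the alphabet, wrapping Z→A).
Second component — +6 each step: 51, 57, 63, 69, 75, 81, 87 → 93.
Putting it together: I93.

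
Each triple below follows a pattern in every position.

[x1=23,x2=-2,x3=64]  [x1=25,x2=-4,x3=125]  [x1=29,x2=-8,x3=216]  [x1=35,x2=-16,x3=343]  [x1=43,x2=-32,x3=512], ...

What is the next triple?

X1 — differences are 2, 4, 6, … (increasing by 2 each time): 23, 25, 29, 35, 43 → 53.
X2: ×2 each step; -2, -4, -8, -16, -32 → -64.
X3: perfect cubes: 4³, 5³, 6³, …; 64, 125, 216, 343, 512 → 729.
Combining the parts gives [x1=53,x2=-64,x3=729].

[x1=53,x2=-64,x3=729]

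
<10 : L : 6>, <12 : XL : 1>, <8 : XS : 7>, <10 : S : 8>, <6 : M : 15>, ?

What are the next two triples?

First coordinate goes 10, 12, 8, 10, 6 → 8 → 4 (alternating steps +2, −4, +2, −4, …).
Size: runs through clothing sizes XS→XL; L, XL, XS, S, M → L → XL.
Third coordinate: 6, 1, 7, 8, 15 → 23 → 38 (each term is the sum of the two before it).
Putting the parts together: <8 : L : 23> and then <4 : XL : 38>.

<8 : L : 23>, <4 : XL : 38>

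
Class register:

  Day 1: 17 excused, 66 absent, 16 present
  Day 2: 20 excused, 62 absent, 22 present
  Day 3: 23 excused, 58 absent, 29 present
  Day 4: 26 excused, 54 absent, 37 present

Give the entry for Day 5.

For the excused, +3 each step: 17, 20, 23, 26 → 29.
Absent: 66, 62, 58, 54 → 50 (−4 each step).
Present: 16, 22, 29, 37 → 46 (differences are 6, 7, 8, … (increasing by 1 each time)).
Putting it together: 29 excused, 50 absent, 46 present.

29 excused, 50 absent, 46 present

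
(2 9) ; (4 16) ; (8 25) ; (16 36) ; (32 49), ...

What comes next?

First entry goes 2, 4, 8, 16, 32 → 64 (×2 each step).
Second entry: perfect squares: 3², 4², 5², …, so 9, 16, 25, 36, 49 → 64.
So the next term is (64 64).

(64 64)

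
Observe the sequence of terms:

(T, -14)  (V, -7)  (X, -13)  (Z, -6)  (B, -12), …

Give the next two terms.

(D, -5), (F, -11)

Letter: letters move forward 2 places in the alphabet, wrapping Z→A, so T, V, X, Z, B → D → F.
For the second component, alternating steps +7, −6, +7, −6, …: -14, -7, -13, -6, -12 → -5 → -11.
Putting the parts together: (D, -5) and then (F, -11).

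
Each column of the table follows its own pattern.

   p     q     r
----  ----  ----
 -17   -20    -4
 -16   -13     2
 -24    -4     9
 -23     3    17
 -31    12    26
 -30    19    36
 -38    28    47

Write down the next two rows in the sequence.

-37  35  59; -45  44  72

Column p goes -17, -16, -24, -23, -31, -30, -38 → -37 → -45 (alternating steps +1, −8, +1, −8, …).
Column q — alternating steps +7, +9, +7, +9, …: -20, -13, -4, 3, 12, 19, 28 → 35 → 44.
Column r: differences are 6, 7, 8, … (increasing by 1 each time), so -4, 2, 9, 17, 26, 36, 47 → 59 → 72.
So the next two rows are -37  35  59 and -45  44  72.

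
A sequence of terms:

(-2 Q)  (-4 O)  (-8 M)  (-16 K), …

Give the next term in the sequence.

First part — ×2 each step: -2, -4, -8, -16 → -32.
For the letter, letters move back 2 places in the alphabet: Q, O, M, K → I.
Putting it together: (-32 I).

(-32 I)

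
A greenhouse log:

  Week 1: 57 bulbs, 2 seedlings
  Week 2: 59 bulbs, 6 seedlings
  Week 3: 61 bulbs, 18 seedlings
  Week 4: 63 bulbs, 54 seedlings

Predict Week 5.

65 bulbs, 162 seedlings

For the bulbs, +2 each step: 57, 59, 61, 63 → 65.
For the seedlings, ×3 each step: 2, 6, 18, 54 → 162.
So the next record is 65 bulbs, 162 seedlings.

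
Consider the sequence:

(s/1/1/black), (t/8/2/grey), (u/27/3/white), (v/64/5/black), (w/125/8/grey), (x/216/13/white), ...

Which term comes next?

Letter: letters move forward 1 place in the alphabet; s, t, u, v, w, x → y.
For the second entry, perfect cubes: 1³, 2³, 3³, …: 1, 8, 27, 64, 125, 216 → 343.
Third entry: each term is the sum of the two before it; 1, 2, 3, 5, 8, 13 → 21.
Shade: black, grey, white, black, grey, white → black (repeats black → grey → white).
So the next term is (y/343/21/black).

(y/343/21/black)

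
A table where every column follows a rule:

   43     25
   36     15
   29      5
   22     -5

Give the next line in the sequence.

15  -15

For the first component, −7 each step: 43, 36, 29, 22 → 15.
Second component: −10 each step; 25, 15, 5, -5 → -15.
Combining the parts gives 15  -15.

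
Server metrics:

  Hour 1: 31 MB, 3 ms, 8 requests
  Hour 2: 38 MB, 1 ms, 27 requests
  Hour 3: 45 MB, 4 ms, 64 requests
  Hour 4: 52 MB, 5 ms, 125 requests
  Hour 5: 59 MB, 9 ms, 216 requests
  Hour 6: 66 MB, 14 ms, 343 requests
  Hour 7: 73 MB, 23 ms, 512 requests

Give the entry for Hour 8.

80 MB, 37 ms, 729 requests

MB goes 31, 38, 45, 52, 59, 66, 73 → 80 (+7 each step).
For the ms, each term is the sum of the two before it: 3, 1, 4, 5, 9, 14, 23 → 37.
Requests — perfect cubes: 2³, 3³, 4³, …: 8, 27, 64, 125, 216, 343, 512 → 729.
Putting it together: 80 MB, 37 ms, 729 requests.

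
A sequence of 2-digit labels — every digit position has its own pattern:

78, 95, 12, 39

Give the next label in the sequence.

First digit — +2 each step, mod 10: 7, 9, 1, 3 → 5.
Second digit — −3 each step, mod 10: 8, 5, 2, 9 → 6.
Putting it together: 56.

56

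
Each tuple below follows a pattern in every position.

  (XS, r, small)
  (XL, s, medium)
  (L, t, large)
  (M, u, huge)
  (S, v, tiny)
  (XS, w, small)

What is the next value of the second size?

Second size: repeats small → medium → large → huge → tiny; small, medium, large, huge, tiny, small → medium.

medium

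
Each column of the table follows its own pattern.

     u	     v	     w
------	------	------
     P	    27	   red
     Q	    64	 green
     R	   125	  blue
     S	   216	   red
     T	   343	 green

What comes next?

U  512  blue

Column u: letters move forward 1 place in the alphabet, so P, Q, R, S, T → U.
Column v: perfect cubes: 3³, 4³, 5³, …, so 27, 64, 125, 216, 343 → 512.
Column w goes red, green, blue, red, green → blue (repeats red → green → blue).
Putting it together: U  512  blue.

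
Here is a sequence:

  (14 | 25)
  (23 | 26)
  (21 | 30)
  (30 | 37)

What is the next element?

(28 | 47)

First component goes 14, 23, 21, 30 → 28 (alternating steps +9, −2, +9, −2, …).
Second component: differences are 1, 4, 7, … (increasing by 3 each time), so 25, 26, 30, 37 → 47.
So the next element is (28 | 47).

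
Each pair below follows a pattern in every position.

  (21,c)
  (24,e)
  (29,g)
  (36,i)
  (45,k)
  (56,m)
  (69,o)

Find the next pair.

First slot goes 21, 24, 29, 36, 45, 56, 69 → 84 (differences are 3, 5, 7, … (increasing by 2 each time)).
For the letter, letters move forward 2 places in the alphabet: c, e, g, i, k, m, o → q.
So the next pair is (84,q).

(84,q)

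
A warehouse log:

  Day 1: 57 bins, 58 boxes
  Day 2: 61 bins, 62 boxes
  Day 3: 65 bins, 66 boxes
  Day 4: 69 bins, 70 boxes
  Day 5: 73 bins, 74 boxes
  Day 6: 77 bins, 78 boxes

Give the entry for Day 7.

81 bins, 82 boxes

Bins goes 57, 61, 65, 69, 73, 77 → 81 (+4 each step).
Boxes goes 58, 62, 66, 70, 74, 78 → 82 (always 1 more than the bins).
So the next row is 81 bins, 82 boxes.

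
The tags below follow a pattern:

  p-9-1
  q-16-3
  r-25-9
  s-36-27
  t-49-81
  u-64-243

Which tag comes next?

Letter: p, q, r, s, t, u → v (letters move forward 1 place in the alphabet).
Second component: perfect squares: 3², 4², 5², …, so 9, 16, 25, 36, 49, 64 → 81.
Third component — ×3 each step: 1, 3, 9, 27, 81, 243 → 729.
So the next tag is v-81-729.

v-81-729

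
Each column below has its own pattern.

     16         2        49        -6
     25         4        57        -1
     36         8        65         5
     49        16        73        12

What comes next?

64  32  81  20

First component: perfect squares: 4², 5², 6², …; 16, 25, 36, 49 → 64.
Second component: ×2 each step; 2, 4, 8, 16 → 32.
Third component — +8 each step: 49, 57, 65, 73 → 81.
Fourth component: -6, -1, 5, 12 → 20 (differences are 5, 6, 7, … (increasing by 1 each time)).
Combining the parts gives 64  32  81  20.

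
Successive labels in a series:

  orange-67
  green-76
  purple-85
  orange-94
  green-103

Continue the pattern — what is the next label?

Colour: orange, green, purple, orange, green → purple (repeats orange → green → purple).
Second component — +9 each step: 67, 76, 85, 94, 103 → 112.
So the next label is purple-112.

purple-112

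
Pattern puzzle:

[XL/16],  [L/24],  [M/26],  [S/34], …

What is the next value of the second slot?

36

Second slot: alternating steps +8, +2, +8, +2, …, so 16, 24, 26, 34 → 36.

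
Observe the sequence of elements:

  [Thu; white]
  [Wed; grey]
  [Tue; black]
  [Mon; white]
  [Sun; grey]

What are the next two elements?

[Sat; black], [Fri; white]

Day: runs backward through the weekdays Mon→Sun; Thu, Wed, Tue, Mon, Sun → Sat → Fri.
Shade: white, grey, black, white, grey → black → white (repeats white → grey → black).
Putting the parts together: [Sat; black] and then [Fri; white].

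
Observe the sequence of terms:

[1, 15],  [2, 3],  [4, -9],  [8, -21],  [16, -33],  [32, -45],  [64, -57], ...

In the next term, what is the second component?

-69

For the first component, ×2 each step: 1, 2, 4, 8, 16, 32, 64 → 128.
Second component goes 15, 3, -9, -21, -33, -45, -57 → -69 (−12 each step).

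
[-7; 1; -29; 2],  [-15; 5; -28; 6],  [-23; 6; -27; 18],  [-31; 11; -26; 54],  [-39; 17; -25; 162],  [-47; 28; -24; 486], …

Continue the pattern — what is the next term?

[-55; 45; -23; 1458]

First slot goes -7, -15, -23, -31, -39, -47 → -55 (−8 each step).
Second slot: each term is the sum of the two before it, so 1, 5, 6, 11, 17, 28 → 45.
Third slot goes -29, -28, -27, -26, -25, -24 → -23 (+1 each step).
Fourth slot goes 2, 6, 18, 54, 162, 486 → 1458 (×3 each step).
So the next term is [-55; 45; -23; 1458].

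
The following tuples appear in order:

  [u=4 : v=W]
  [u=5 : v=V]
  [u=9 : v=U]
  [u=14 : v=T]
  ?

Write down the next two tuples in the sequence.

U — each term is the sum of the two before it: 4, 5, 9, 14 → 23 → 37.
For the v, letters move back 1 place in the alphabet: W, V, U, T → S → R.
So the next two tuples are [u=23 : v=S] and [u=37 : v=R].

[u=23 : v=S], [u=37 : v=R]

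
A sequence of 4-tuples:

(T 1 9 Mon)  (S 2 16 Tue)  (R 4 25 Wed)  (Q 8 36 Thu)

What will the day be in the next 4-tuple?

Day: Mon, Tue, Wed, Thu → Fri (runs through the weekdays Mon→Sun).

Fri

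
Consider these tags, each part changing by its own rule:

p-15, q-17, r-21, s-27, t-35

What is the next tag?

Letter — letters move forward 1 place in the alphabet: p, q, r, s, t → u.
Second component goes 15, 17, 21, 27, 35 → 45 (differences are 2, 4, 6, … (increasing by 2 each time)).
Putting it together: u-45.

u-45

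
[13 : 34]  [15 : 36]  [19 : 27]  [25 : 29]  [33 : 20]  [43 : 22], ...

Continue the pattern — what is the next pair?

First component: differences are 2, 4, 6, … (increasing by 2 each time); 13, 15, 19, 25, 33, 43 → 55.
Second component: alternating steps +2, −9, +2, −9, …; 34, 36, 27, 29, 20, 22 → 13.
Putting it together: [55 : 13].

[55 : 13]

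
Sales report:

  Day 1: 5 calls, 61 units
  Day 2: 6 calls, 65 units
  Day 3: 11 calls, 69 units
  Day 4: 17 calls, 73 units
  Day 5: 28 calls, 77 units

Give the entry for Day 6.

Calls: each term is the sum of the two before it; 5, 6, 11, 17, 28 → 45.
Units: +4 each step, so 61, 65, 69, 73, 77 → 81.
So the next line is 45 calls, 81 units.

45 calls, 81 units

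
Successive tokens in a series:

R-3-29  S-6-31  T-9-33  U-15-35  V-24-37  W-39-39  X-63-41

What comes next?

Y-102-43

Letter goes R, S, T, U, V, W, X → Y (letters move forward 1 place in the alphabet).
Second component: each term is the sum of the two before it, so 3, 6, 9, 15, 24, 39, 63 → 102.
Third component: 29, 31, 33, 35, 37, 39, 41 → 43 (+2 each step).
Putting it together: Y-102-43.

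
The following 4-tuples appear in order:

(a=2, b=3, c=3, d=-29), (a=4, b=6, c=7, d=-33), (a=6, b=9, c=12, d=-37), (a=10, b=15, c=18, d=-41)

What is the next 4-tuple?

A: each term is the sum of the two before it, so 2, 4, 6, 10 → 16.
B: 3, 6, 9, 15 → 24 (each term is the sum of the two before it).
C goes 3, 7, 12, 18 → 25 (differences are 4, 5, 6, … (increasing by 1 each time)).
D goes -29, -33, -37, -41 → -45 (−4 each step).
So the next 4-tuple is (a=16, b=24, c=25, d=-45).

(a=16, b=24, c=25, d=-45)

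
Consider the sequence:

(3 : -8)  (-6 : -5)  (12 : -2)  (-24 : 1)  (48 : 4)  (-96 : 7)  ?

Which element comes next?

(192 : 10)

First value: ×(-2) each step, so 3, -6, 12, -24, 48, -96 → 192.
For the second value, +3 each step: -8, -5, -2, 1, 4, 7 → 10.
Combining the parts gives (192 : 10).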